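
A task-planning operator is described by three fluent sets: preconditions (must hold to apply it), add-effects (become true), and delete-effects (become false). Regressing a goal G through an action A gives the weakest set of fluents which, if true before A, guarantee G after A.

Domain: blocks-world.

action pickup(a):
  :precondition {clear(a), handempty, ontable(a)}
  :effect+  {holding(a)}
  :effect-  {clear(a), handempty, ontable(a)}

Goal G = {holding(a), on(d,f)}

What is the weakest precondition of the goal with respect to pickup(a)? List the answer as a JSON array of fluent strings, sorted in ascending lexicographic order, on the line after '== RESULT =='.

Regress:
  G ∩ del = {}  (empty — regression defined)
  G \ add = {holding(a), on(d,f)} \ {holding(a)} = {on(d,f)}
  ∪ pre   = {on(d,f)} ∪ {clear(a), handempty, ontable(a)}
          = {clear(a), handempty, on(d,f), ontable(a)}

== RESULT ==
["clear(a)", "handempty", "on(d,f)", "ontable(a)"]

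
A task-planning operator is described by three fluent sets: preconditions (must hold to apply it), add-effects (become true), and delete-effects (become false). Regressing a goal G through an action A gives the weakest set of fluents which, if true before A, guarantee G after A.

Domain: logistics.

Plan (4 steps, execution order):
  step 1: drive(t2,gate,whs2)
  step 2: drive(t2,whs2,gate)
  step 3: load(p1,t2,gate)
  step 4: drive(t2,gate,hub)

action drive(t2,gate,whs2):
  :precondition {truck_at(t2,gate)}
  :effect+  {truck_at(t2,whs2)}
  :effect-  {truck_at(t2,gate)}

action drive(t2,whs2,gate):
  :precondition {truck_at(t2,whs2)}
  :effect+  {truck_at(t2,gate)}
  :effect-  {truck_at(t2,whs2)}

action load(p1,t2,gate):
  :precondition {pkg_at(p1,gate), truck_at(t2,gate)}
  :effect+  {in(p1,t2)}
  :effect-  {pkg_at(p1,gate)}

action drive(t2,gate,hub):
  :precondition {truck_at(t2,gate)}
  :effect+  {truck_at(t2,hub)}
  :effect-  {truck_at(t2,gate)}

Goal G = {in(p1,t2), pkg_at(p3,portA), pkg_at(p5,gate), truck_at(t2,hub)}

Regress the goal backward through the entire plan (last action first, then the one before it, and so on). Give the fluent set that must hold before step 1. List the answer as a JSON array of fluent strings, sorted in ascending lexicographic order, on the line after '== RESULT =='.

Work backward from the goal:
  through step 4 (drive(t2,gate,hub)): drop {truck_at(t2,hub)}, keep {in(p1,t2), pkg_at(p3,portA), pkg_at(p5,gate)}, require {truck_at(t2,gate)}
    → {in(p1,t2), pkg_at(p3,portA), pkg_at(p5,gate), truck_at(t2,gate)}
  through step 3 (load(p1,t2,gate)): drop {in(p1,t2)}, keep {pkg_at(p3,portA), pkg_at(p5,gate), truck_at(t2,gate)}, require {pkg_at(p1,gate), truck_at(t2,gate)}
    → {pkg_at(p1,gate), pkg_at(p3,portA), pkg_at(p5,gate), truck_at(t2,gate)}
  through step 2 (drive(t2,whs2,gate)): drop {truck_at(t2,gate)}, keep {pkg_at(p1,gate), pkg_at(p3,portA), pkg_at(p5,gate)}, require {truck_at(t2,whs2)}
    → {pkg_at(p1,gate), pkg_at(p3,portA), pkg_at(p5,gate), truck_at(t2,whs2)}
  through step 1 (drive(t2,gate,whs2)): drop {truck_at(t2,whs2)}, keep {pkg_at(p1,gate), pkg_at(p3,portA), pkg_at(p5,gate)}, require {truck_at(t2,gate)}
    → {pkg_at(p1,gate), pkg_at(p3,portA), pkg_at(p5,gate), truck_at(t2,gate)}

== RESULT ==
["pkg_at(p1,gate)", "pkg_at(p3,portA)", "pkg_at(p5,gate)", "truck_at(t2,gate)"]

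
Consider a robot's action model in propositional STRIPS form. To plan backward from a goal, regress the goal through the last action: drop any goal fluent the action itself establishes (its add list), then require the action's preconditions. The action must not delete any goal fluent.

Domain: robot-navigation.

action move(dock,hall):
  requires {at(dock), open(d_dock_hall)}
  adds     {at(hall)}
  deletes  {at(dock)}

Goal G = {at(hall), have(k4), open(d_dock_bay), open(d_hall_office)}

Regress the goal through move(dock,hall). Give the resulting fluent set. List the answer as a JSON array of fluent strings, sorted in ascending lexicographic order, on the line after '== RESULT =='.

Regress:
  G ∩ del = {}  (empty — regression defined)
  G \ add = {at(hall), have(k4), open(d_dock_bay), open(d_hall_office)} \ {at(hall)} = {have(k4), open(d_dock_bay), open(d_hall_office)}
  ∪ pre   = {have(k4), open(d_dock_bay), open(d_hall_office)} ∪ {at(dock), open(d_dock_hall)}
          = {at(dock), have(k4), open(d_dock_bay), open(d_dock_hall), open(d_hall_office)}

== RESULT ==
["at(dock)", "have(k4)", "open(d_dock_bay)", "open(d_dock_hall)", "open(d_hall_office)"]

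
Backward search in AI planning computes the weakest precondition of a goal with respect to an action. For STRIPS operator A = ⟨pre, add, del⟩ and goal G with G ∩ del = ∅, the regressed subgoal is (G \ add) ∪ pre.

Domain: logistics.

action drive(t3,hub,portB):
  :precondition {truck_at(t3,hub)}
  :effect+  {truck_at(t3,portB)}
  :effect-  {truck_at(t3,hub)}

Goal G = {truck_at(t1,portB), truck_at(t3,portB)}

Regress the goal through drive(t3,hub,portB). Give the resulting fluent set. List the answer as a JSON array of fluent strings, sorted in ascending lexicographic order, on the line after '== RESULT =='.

Regress:
  G ∩ del = {}  (empty — regression defined)
  G \ add = {truck_at(t1,portB), truck_at(t3,portB)} \ {truck_at(t3,portB)} = {truck_at(t1,portB)}
  ∪ pre   = {truck_at(t1,portB)} ∪ {truck_at(t3,hub)}
          = {truck_at(t1,portB), truck_at(t3,hub)}

== RESULT ==
["truck_at(t1,portB)", "truck_at(t3,hub)"]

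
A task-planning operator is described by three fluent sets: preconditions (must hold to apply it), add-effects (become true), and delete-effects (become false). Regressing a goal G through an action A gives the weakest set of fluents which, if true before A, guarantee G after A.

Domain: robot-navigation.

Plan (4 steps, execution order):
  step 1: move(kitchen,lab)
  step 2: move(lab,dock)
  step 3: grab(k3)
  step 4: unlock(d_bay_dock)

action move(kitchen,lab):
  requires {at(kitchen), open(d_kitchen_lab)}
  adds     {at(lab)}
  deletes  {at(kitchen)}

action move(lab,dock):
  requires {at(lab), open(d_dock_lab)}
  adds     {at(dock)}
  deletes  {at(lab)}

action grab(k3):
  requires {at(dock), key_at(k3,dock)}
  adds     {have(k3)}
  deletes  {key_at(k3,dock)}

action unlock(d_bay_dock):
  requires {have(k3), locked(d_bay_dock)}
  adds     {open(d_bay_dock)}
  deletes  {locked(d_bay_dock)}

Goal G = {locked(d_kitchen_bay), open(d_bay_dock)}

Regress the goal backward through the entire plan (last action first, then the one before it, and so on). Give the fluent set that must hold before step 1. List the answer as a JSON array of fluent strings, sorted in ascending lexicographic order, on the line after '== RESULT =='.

Work backward from the goal:
  through step 4 (unlock(d_bay_dock)): drop {open(d_bay_dock)}, keep {locked(d_kitchen_bay)}, require {have(k3), locked(d_bay_dock)}
    → {have(k3), locked(d_bay_dock), locked(d_kitchen_bay)}
  through step 3 (grab(k3)): drop {have(k3)}, keep {locked(d_bay_dock), locked(d_kitchen_bay)}, require {at(dock), key_at(k3,dock)}
    → {at(dock), key_at(k3,dock), locked(d_bay_dock), locked(d_kitchen_bay)}
  through step 2 (move(lab,dock)): drop {at(dock)}, keep {key_at(k3,dock), locked(d_bay_dock), locked(d_kitchen_bay)}, require {at(lab), open(d_dock_lab)}
    → {at(lab), key_at(k3,dock), locked(d_bay_dock), locked(d_kitchen_bay), open(d_dock_lab)}
  through step 1 (move(kitchen,lab)): drop {at(lab)}, keep {key_at(k3,dock), locked(d_bay_dock), locked(d_kitchen_bay), open(d_dock_lab)}, require {at(kitchen), open(d_kitchen_lab)}
    → {at(kitchen), key_at(k3,dock), locked(d_bay_dock), locked(d_kitchen_bay), open(d_dock_lab), open(d_kitchen_lab)}

== RESULT ==
["at(kitchen)", "key_at(k3,dock)", "locked(d_bay_dock)", "locked(d_kitchen_bay)", "open(d_dock_lab)", "open(d_kitchen_lab)"]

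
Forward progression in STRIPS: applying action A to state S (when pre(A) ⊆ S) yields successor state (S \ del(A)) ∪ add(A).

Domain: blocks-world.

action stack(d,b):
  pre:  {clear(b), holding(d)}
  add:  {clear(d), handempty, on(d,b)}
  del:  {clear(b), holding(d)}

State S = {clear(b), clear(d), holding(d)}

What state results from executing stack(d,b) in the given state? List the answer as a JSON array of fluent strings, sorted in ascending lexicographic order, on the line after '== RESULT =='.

Compute (S \ del) ∪ add:
  pre ⊆ S: {clear(b), holding(d)} ⊆ S  — applicable
  S \ del = {clear(d)}
  ∪ add   = {clear(d), handempty, on(d,b)}

== RESULT ==
["clear(d)", "handempty", "on(d,b)"]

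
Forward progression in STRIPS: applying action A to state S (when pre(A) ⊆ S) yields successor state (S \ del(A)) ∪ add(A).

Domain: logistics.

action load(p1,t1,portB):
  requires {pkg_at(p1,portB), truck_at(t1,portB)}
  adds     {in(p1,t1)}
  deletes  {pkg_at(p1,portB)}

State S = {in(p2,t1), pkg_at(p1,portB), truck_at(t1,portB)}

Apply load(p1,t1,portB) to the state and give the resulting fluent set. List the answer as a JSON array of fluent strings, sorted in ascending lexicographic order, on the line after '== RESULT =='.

Progress:
  pre ⊆ S: {pkg_at(p1,portB), truck_at(t1,portB)} ⊆ S  — applicable
  S \ del = {in(p2,t1), truck_at(t1,portB)}
  ∪ add   = {in(p1,t1), in(p2,t1), truck_at(t1,portB)}

== RESULT ==
["in(p1,t1)", "in(p2,t1)", "truck_at(t1,portB)"]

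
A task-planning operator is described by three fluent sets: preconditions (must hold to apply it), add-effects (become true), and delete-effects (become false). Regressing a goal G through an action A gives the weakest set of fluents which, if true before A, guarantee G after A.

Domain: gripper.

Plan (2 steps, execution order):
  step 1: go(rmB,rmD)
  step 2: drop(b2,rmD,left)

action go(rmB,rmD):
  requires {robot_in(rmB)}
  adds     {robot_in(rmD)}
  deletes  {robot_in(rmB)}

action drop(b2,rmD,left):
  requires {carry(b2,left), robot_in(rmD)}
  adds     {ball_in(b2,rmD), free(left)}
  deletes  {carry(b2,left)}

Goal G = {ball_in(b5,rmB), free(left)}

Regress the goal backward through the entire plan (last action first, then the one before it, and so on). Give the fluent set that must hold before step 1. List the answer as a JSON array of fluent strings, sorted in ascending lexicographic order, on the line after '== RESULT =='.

Regress step by step:
  through step 2 (drop(b2,rmD,left)): drop {free(left)}, keep {ball_in(b5,rmB)}, require {carry(b2,left), robot_in(rmD)}
    → {ball_in(b5,rmB), carry(b2,left), robot_in(rmD)}
  through step 1 (go(rmB,rmD)): drop {robot_in(rmD)}, keep {ball_in(b5,rmB), carry(b2,left)}, require {robot_in(rmB)}
    → {ball_in(b5,rmB), carry(b2,left), robot_in(rmB)}

== RESULT ==
["ball_in(b5,rmB)", "carry(b2,left)", "robot_in(rmB)"]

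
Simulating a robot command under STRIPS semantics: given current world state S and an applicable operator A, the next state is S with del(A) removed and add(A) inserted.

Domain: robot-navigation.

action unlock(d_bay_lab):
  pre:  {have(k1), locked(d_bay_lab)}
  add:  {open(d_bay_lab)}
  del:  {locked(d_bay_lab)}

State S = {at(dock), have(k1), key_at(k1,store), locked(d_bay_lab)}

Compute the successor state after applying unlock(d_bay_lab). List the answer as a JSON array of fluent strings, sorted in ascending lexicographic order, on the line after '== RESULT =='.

Progress:
  pre ⊆ S: {have(k1), locked(d_bay_lab)} ⊆ S  — applicable
  S \ del = {at(dock), have(k1), key_at(k1,store)}
  ∪ add   = {at(dock), have(k1), key_at(k1,store), open(d_bay_lab)}

== RESULT ==
["at(dock)", "have(k1)", "key_at(k1,store)", "open(d_bay_lab)"]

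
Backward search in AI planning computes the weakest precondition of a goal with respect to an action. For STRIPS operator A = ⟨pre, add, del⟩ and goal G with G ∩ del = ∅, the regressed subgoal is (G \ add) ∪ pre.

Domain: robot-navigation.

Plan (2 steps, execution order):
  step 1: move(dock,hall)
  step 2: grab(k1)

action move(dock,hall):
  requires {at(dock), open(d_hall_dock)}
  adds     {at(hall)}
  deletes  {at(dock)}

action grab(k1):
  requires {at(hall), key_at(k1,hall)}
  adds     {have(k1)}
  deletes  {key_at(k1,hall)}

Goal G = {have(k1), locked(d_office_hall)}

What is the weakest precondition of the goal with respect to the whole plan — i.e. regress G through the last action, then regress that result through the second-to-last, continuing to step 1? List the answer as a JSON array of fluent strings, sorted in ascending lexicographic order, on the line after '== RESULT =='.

Regress step by step:
  through step 2 (grab(k1)): drop {have(k1)}, keep {locked(d_office_hall)}, require {at(hall), key_at(k1,hall)}
    → {at(hall), key_at(k1,hall), locked(d_office_hall)}
  through step 1 (move(dock,hall)): drop {at(hall)}, keep {key_at(k1,hall), locked(d_office_hall)}, require {at(dock), open(d_hall_dock)}
    → {at(dock), key_at(k1,hall), locked(d_office_hall), open(d_hall_dock)}

== RESULT ==
["at(dock)", "key_at(k1,hall)", "locked(d_office_hall)", "open(d_hall_dock)"]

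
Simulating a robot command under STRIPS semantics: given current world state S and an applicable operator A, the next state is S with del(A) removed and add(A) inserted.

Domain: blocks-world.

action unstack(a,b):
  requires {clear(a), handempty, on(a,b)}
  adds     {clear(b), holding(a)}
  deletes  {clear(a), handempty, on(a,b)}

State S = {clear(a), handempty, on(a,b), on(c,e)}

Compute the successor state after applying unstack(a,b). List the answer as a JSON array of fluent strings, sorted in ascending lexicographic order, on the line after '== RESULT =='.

Progress:
  pre ⊆ S: {clear(a), handempty, on(a,b)} ⊆ S  — applicable
  S \ del = {on(c,e)}
  ∪ add   = {clear(b), holding(a), on(c,e)}

== RESULT ==
["clear(b)", "holding(a)", "on(c,e)"]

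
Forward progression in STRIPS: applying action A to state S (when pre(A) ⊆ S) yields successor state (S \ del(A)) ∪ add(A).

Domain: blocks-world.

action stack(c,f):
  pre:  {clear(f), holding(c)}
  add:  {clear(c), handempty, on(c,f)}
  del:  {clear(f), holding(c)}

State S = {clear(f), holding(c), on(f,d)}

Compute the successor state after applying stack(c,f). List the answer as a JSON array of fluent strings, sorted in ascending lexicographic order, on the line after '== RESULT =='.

Compute (S \ del) ∪ add:
  pre ⊆ S: {clear(f), holding(c)} ⊆ S  — applicable
  S \ del = {on(f,d)}
  ∪ add   = {clear(c), handempty, on(c,f), on(f,d)}

== RESULT ==
["clear(c)", "handempty", "on(c,f)", "on(f,d)"]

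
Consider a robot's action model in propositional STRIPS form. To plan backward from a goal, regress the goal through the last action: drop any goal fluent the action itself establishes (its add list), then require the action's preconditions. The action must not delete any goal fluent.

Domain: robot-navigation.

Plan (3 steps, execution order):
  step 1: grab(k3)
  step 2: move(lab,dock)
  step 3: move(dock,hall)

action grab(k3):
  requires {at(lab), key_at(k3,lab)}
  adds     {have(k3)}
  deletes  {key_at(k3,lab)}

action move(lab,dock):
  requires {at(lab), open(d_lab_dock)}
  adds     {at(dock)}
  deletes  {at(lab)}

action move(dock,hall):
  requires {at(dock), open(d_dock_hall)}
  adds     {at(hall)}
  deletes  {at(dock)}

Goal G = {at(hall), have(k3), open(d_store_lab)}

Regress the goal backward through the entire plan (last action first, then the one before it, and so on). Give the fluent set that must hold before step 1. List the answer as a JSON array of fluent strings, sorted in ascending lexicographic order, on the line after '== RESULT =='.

Regress step by step:
  through step 3 (move(dock,hall)): drop {at(hall)}, keep {have(k3), open(d_store_lab)}, require {at(dock), open(d_dock_hall)}
    → {at(dock), have(k3), open(d_dock_hall), open(d_store_lab)}
  through step 2 (move(lab,dock)): drop {at(dock)}, keep {have(k3), open(d_dock_hall), open(d_store_lab)}, require {at(lab), open(d_lab_dock)}
    → {at(lab), have(k3), open(d_dock_hall), open(d_lab_dock), open(d_store_lab)}
  through step 1 (grab(k3)): drop {have(k3)}, keep {at(lab), open(d_dock_hall), open(d_lab_dock), open(d_store_lab)}, require {at(lab), key_at(k3,lab)}
    → {at(lab), key_at(k3,lab), open(d_dock_hall), open(d_lab_dock), open(d_store_lab)}

== RESULT ==
["at(lab)", "key_at(k3,lab)", "open(d_dock_hall)", "open(d_lab_dock)", "open(d_store_lab)"]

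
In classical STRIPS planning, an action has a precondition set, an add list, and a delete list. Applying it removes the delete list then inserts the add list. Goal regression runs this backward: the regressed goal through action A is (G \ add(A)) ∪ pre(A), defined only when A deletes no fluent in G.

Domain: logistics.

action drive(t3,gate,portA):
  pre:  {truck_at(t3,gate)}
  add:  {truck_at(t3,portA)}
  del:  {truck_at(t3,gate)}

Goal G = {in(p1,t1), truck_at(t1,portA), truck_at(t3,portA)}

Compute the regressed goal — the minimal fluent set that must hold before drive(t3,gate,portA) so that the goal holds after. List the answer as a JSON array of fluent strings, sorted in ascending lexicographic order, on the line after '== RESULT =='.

Compute (G \ add) ∪ pre:
  G ∩ del = {}  (empty — regression defined)
  G \ add = {in(p1,t1), truck_at(t1,portA), truck_at(t3,portA)} \ {truck_at(t3,portA)} = {in(p1,t1), truck_at(t1,portA)}
  ∪ pre   = {in(p1,t1), truck_at(t1,portA)} ∪ {truck_at(t3,gate)}
          = {in(p1,t1), truck_at(t1,portA), truck_at(t3,gate)}

== RESULT ==
["in(p1,t1)", "truck_at(t1,portA)", "truck_at(t3,gate)"]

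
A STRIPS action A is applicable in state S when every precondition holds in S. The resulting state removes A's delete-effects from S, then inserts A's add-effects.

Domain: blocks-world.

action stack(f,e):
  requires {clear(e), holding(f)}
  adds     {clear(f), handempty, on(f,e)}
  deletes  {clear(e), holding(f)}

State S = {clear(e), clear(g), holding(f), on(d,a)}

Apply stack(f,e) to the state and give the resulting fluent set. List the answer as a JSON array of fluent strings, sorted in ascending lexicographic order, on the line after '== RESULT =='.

Progress:
  pre ⊆ S: {clear(e), holding(f)} ⊆ S  — applicable
  S \ del = {clear(g), on(d,a)}
  ∪ add   = {clear(f), clear(g), handempty, on(d,a), on(f,e)}

== RESULT ==
["clear(f)", "clear(g)", "handempty", "on(d,a)", "on(f,e)"]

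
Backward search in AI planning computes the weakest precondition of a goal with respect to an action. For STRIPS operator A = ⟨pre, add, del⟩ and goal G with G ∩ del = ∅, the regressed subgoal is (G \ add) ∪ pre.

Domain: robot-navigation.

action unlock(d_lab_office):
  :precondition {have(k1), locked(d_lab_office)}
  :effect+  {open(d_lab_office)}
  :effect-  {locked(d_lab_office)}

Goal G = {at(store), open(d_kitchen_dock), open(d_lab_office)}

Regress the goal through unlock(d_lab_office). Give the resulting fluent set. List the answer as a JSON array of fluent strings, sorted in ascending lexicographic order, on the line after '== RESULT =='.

Regress:
  G ∩ del = {}  (empty — regression defined)
  G \ add = {at(store), open(d_kitchen_dock), open(d_lab_office)} \ {open(d_lab_office)} = {at(store), open(d_kitchen_dock)}
  ∪ pre   = {at(store), open(d_kitchen_dock)} ∪ {have(k1), locked(d_lab_office)}
          = {at(store), have(k1), locked(d_lab_office), open(d_kitchen_dock)}

== RESULT ==
["at(store)", "have(k1)", "locked(d_lab_office)", "open(d_kitchen_dock)"]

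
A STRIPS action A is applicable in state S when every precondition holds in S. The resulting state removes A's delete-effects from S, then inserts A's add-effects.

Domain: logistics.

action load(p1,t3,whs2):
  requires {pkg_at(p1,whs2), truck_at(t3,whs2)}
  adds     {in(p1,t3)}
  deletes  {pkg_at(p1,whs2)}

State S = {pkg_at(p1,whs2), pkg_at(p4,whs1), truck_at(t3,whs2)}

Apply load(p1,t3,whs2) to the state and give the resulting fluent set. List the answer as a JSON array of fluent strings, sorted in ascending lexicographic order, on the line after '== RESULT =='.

Compute (S \ del) ∪ add:
  pre ⊆ S: {pkg_at(p1,whs2), truck_at(t3,whs2)} ⊆ S  — applicable
  S \ del = {pkg_at(p4,whs1), truck_at(t3,whs2)}
  ∪ add   = {in(p1,t3), pkg_at(p4,whs1), truck_at(t3,whs2)}

== RESULT ==
["in(p1,t3)", "pkg_at(p4,whs1)", "truck_at(t3,whs2)"]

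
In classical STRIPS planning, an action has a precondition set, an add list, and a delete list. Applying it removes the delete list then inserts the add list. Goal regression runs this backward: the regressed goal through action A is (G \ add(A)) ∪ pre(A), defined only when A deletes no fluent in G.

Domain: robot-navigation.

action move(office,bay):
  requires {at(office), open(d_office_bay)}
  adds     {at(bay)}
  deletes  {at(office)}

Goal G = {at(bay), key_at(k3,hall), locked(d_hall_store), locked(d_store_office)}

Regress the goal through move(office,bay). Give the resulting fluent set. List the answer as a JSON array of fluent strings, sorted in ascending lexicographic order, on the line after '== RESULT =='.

Regress:
  G ∩ del = {}  (empty — regression defined)
  G \ add = {at(bay), key_at(k3,hall), locked(d_hall_store), locked(d_store_office)} \ {at(bay)} = {key_at(k3,hall), locked(d_hall_store), locked(d_store_office)}
  ∪ pre   = {key_at(k3,hall), locked(d_hall_store), locked(d_store_office)} ∪ {at(office), open(d_office_bay)}
          = {at(office), key_at(k3,hall), locked(d_hall_store), locked(d_store_office), open(d_office_bay)}

== RESULT ==
["at(office)", "key_at(k3,hall)", "locked(d_hall_store)", "locked(d_store_office)", "open(d_office_bay)"]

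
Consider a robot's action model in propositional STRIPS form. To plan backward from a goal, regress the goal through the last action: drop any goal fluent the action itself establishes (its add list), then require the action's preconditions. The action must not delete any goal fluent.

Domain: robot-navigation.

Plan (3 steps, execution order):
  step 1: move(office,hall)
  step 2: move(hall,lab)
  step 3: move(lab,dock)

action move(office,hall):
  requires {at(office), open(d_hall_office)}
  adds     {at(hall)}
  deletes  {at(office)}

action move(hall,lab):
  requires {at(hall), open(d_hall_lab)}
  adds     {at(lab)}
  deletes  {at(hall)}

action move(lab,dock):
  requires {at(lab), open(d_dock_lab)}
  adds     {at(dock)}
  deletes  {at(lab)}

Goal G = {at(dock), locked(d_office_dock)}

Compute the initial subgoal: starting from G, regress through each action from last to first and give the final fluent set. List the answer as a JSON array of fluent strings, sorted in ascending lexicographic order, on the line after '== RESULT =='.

Work backward from the goal:
  through step 3 (move(lab,dock)): drop {at(dock)}, keep {locked(d_office_dock)}, require {at(lab), open(d_dock_lab)}
    → {at(lab), locked(d_office_dock), open(d_dock_lab)}
  through step 2 (move(hall,lab)): drop {at(lab)}, keep {locked(d_office_dock), open(d_dock_lab)}, require {at(hall), open(d_hall_lab)}
    → {at(hall), locked(d_office_dock), open(d_dock_lab), open(d_hall_lab)}
  through step 1 (move(office,hall)): drop {at(hall)}, keep {locked(d_office_dock), open(d_dock_lab), open(d_hall_lab)}, require {at(office), open(d_hall_office)}
    → {at(office), locked(d_office_dock), open(d_dock_lab), open(d_hall_lab), open(d_hall_office)}

== RESULT ==
["at(office)", "locked(d_office_dock)", "open(d_dock_lab)", "open(d_hall_lab)", "open(d_hall_office)"]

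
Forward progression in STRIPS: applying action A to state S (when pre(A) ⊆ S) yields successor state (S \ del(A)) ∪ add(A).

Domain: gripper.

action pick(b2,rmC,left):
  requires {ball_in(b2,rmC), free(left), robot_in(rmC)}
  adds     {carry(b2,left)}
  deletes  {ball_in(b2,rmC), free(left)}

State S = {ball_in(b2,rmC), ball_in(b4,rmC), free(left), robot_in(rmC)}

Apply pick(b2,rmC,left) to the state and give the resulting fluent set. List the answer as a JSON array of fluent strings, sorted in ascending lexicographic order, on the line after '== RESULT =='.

Compute (S \ del) ∪ add:
  pre ⊆ S: {ball_in(b2,rmC), free(left), robot_in(rmC)} ⊆ S  — applicable
  S \ del = {ball_in(b4,rmC), robot_in(rmC)}
  ∪ add   = {ball_in(b4,rmC), carry(b2,left), robot_in(rmC)}

== RESULT ==
["ball_in(b4,rmC)", "carry(b2,left)", "robot_in(rmC)"]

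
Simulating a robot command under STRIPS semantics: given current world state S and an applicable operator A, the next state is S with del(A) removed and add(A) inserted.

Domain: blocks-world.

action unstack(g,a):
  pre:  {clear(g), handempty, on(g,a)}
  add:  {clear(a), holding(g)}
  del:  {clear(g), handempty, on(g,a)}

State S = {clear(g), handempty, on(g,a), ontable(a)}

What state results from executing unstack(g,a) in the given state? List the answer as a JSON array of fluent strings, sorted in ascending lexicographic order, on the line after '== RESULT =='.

Progress:
  pre ⊆ S: {clear(g), handempty, on(g,a)} ⊆ S  — applicable
  S \ del = {ontable(a)}
  ∪ add   = {clear(a), holding(g), ontable(a)}

== RESULT ==
["clear(a)", "holding(g)", "ontable(a)"]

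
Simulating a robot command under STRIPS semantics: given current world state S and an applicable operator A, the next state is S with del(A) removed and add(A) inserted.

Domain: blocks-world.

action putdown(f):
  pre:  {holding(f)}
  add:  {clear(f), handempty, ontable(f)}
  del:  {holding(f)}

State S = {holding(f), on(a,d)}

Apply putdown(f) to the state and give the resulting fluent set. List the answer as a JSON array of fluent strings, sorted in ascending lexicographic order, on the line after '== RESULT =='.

Compute (S \ del) ∪ add:
  pre ⊆ S: {holding(f)} ⊆ S  — applicable
  S \ del = {on(a,d)}
  ∪ add   = {clear(f), handempty, on(a,d), ontable(f)}

== RESULT ==
["clear(f)", "handempty", "on(a,d)", "ontable(f)"]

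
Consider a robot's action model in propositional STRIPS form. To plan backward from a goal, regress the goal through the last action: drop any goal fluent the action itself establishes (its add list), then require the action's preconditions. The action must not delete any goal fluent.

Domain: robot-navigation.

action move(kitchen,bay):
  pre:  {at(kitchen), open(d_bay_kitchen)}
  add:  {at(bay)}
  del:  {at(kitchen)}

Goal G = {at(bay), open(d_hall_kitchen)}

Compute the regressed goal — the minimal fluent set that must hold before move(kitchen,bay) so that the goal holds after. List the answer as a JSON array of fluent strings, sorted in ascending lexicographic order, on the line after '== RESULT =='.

Regress:
  G ∩ del = {}  (empty — regression defined)
  G \ add = {at(bay), open(d_hall_kitchen)} \ {at(bay)} = {open(d_hall_kitchen)}
  ∪ pre   = {open(d_hall_kitchen)} ∪ {at(kitchen), open(d_bay_kitchen)}
          = {at(kitchen), open(d_bay_kitchen), open(d_hall_kitchen)}

== RESULT ==
["at(kitchen)", "open(d_bay_kitchen)", "open(d_hall_kitchen)"]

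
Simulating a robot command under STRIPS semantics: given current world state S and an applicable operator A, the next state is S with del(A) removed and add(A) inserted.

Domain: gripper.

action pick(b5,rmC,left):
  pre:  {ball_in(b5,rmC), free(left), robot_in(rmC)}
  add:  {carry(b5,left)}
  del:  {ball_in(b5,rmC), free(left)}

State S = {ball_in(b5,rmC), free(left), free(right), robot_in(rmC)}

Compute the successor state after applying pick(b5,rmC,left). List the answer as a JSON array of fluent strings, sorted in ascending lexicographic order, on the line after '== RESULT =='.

Progress:
  pre ⊆ S: {ball_in(b5,rmC), free(left), robot_in(rmC)} ⊆ S  — applicable
  S \ del = {free(right), robot_in(rmC)}
  ∪ add   = {carry(b5,left), free(right), robot_in(rmC)}

== RESULT ==
["carry(b5,left)", "free(right)", "robot_in(rmC)"]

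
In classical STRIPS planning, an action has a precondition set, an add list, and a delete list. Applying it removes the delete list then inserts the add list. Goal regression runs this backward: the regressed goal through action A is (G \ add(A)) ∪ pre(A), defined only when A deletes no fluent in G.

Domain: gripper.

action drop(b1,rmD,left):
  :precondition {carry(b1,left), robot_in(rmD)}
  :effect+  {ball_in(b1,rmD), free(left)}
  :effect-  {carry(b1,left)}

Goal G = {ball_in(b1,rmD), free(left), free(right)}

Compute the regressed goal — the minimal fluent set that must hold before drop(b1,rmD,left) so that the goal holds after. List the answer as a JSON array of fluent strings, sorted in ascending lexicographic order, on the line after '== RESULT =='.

Regress:
  G ∩ del = {}  (empty — regression defined)
  G \ add = {ball_in(b1,rmD), free(left), free(right)} \ {ball_in(b1,rmD), free(left)} = {free(right)}
  ∪ pre   = {free(right)} ∪ {carry(b1,left), robot_in(rmD)}
          = {carry(b1,left), free(right), robot_in(rmD)}

== RESULT ==
["carry(b1,left)", "free(right)", "robot_in(rmD)"]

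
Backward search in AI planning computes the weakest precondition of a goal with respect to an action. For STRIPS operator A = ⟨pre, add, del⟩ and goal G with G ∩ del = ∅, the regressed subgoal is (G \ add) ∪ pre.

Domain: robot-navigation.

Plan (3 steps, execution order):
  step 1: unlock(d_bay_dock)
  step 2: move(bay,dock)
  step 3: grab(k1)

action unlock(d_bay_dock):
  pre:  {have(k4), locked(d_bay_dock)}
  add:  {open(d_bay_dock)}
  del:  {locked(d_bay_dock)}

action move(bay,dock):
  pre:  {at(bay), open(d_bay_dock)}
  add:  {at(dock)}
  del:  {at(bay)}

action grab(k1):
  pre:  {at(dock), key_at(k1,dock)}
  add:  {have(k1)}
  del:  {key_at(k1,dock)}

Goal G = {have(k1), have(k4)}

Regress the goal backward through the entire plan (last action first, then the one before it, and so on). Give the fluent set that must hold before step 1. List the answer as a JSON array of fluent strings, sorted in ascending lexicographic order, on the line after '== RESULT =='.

Work backward from the goal:
  through step 3 (grab(k1)): drop {have(k1)}, keep {have(k4)}, require {at(dock), key_at(k1,dock)}
    → {at(dock), have(k4), key_at(k1,dock)}
  through step 2 (move(bay,dock)): drop {at(dock)}, keep {have(k4), key_at(k1,dock)}, require {at(bay), open(d_bay_dock)}
    → {at(bay), have(k4), key_at(k1,dock), open(d_bay_dock)}
  through step 1 (unlock(d_bay_dock)): drop {open(d_bay_dock)}, keep {at(bay), have(k4), key_at(k1,dock)}, require {have(k4), locked(d_bay_dock)}
    → {at(bay), have(k4), key_at(k1,dock), locked(d_bay_dock)}

== RESULT ==
["at(bay)", "have(k4)", "key_at(k1,dock)", "locked(d_bay_dock)"]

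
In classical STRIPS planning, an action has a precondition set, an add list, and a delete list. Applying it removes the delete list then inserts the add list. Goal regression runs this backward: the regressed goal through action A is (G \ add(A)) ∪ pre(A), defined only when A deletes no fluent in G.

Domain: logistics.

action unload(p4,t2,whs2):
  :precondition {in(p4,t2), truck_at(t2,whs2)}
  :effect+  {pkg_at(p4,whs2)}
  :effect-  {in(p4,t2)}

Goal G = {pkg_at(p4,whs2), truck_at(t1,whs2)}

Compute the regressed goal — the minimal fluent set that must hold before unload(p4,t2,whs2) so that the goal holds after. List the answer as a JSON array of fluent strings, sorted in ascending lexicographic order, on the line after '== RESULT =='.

Regress:
  G ∩ del = {}  (empty — regression defined)
  G \ add = {pkg_at(p4,whs2), truck_at(t1,whs2)} \ {pkg_at(p4,whs2)} = {truck_at(t1,whs2)}
  ∪ pre   = {truck_at(t1,whs2)} ∪ {in(p4,t2), truck_at(t2,whs2)}
          = {in(p4,t2), truck_at(t1,whs2), truck_at(t2,whs2)}

== RESULT ==
["in(p4,t2)", "truck_at(t1,whs2)", "truck_at(t2,whs2)"]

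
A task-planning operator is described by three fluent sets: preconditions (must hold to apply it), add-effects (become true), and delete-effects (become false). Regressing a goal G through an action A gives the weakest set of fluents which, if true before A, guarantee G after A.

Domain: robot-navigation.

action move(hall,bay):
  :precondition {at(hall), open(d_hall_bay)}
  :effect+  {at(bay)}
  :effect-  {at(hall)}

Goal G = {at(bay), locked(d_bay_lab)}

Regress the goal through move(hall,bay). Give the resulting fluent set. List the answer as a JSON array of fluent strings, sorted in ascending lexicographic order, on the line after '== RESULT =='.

Compute (G \ add) ∪ pre:
  G ∩ del = {}  (empty — regression defined)
  G \ add = {at(bay), locked(d_bay_lab)} \ {at(bay)} = {locked(d_bay_lab)}
  ∪ pre   = {locked(d_bay_lab)} ∪ {at(hall), open(d_hall_bay)}
          = {at(hall), locked(d_bay_lab), open(d_hall_bay)}

== RESULT ==
["at(hall)", "locked(d_bay_lab)", "open(d_hall_bay)"]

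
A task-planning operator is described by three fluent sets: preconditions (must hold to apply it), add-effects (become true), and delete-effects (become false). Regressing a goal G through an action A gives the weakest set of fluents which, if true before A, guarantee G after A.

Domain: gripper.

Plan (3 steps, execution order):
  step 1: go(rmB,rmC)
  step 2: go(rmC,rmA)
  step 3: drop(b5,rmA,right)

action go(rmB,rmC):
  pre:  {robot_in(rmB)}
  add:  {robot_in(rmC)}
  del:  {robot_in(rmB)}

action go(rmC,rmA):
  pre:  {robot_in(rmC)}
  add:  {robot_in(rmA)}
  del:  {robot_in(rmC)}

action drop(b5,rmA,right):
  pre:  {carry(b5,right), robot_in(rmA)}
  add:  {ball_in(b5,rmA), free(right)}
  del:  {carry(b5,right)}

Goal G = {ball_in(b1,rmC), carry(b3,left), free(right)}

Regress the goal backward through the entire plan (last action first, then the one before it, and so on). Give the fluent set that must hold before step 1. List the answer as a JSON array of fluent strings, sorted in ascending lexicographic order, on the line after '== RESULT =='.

Work backward from the goal:
  through step 3 (drop(b5,rmA,right)): drop {free(right)}, keep {ball_in(b1,rmC), carry(b3,left)}, require {carry(b5,right), robot_in(rmA)}
    → {ball_in(b1,rmC), carry(b3,left), carry(b5,right), robot_in(rmA)}
  through step 2 (go(rmC,rmA)): drop {robot_in(rmA)}, keep {ball_in(b1,rmC), carry(b3,left), carry(b5,right)}, require {robot_in(rmC)}
    → {ball_in(b1,rmC), carry(b3,left), carry(b5,right), robot_in(rmC)}
  through step 1 (go(rmB,rmC)): drop {robot_in(rmC)}, keep {ball_in(b1,rmC), carry(b3,left), carry(b5,right)}, require {robot_in(rmB)}
    → {ball_in(b1,rmC), carry(b3,left), carry(b5,right), robot_in(rmB)}

== RESULT ==
["ball_in(b1,rmC)", "carry(b3,left)", "carry(b5,right)", "robot_in(rmB)"]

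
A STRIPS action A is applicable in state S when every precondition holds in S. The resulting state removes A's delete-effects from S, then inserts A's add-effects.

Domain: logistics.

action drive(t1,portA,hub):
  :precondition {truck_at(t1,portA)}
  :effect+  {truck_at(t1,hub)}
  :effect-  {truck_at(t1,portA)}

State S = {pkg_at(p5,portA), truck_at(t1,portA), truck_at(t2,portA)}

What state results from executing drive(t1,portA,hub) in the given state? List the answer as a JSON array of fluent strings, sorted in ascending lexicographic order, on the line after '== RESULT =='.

Progress:
  pre ⊆ S: {truck_at(t1,portA)} ⊆ S  — applicable
  S \ del = {pkg_at(p5,portA), truck_at(t2,portA)}
  ∪ add   = {pkg_at(p5,portA), truck_at(t1,hub), truck_at(t2,portA)}

== RESULT ==
["pkg_at(p5,portA)", "truck_at(t1,hub)", "truck_at(t2,portA)"]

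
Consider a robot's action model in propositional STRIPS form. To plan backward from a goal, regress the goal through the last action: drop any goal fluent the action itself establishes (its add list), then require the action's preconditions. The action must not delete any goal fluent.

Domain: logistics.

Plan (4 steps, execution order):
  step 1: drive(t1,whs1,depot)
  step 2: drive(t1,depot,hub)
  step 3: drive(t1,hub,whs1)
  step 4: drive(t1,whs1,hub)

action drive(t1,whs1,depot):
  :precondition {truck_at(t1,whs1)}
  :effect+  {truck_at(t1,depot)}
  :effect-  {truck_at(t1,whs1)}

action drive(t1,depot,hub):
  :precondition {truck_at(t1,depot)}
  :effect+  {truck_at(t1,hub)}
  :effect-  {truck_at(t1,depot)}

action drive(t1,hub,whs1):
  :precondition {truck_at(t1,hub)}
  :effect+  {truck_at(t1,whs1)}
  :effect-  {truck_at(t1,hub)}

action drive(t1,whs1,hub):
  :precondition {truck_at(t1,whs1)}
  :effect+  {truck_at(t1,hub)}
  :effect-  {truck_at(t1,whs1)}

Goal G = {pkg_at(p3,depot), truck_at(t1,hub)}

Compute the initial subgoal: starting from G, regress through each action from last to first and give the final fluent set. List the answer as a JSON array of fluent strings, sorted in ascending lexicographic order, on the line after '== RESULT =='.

Regress step by step:
  through step 4 (drive(t1,whs1,hub)): drop {truck_at(t1,hub)}, keep {pkg_at(p3,depot)}, require {truck_at(t1,whs1)}
    → {pkg_at(p3,depot), truck_at(t1,whs1)}
  through step 3 (drive(t1,hub,whs1)): drop {truck_at(t1,whs1)}, keep {pkg_at(p3,depot)}, require {truck_at(t1,hub)}
    → {pkg_at(p3,depot), truck_at(t1,hub)}
  through step 2 (drive(t1,depot,hub)): drop {truck_at(t1,hub)}, keep {pkg_at(p3,depot)}, require {truck_at(t1,depot)}
    → {pkg_at(p3,depot), truck_at(t1,depot)}
  through step 1 (drive(t1,whs1,depot)): drop {truck_at(t1,depot)}, keep {pkg_at(p3,depot)}, require {truck_at(t1,whs1)}
    → {pkg_at(p3,depot), truck_at(t1,whs1)}

== RESULT ==
["pkg_at(p3,depot)", "truck_at(t1,whs1)"]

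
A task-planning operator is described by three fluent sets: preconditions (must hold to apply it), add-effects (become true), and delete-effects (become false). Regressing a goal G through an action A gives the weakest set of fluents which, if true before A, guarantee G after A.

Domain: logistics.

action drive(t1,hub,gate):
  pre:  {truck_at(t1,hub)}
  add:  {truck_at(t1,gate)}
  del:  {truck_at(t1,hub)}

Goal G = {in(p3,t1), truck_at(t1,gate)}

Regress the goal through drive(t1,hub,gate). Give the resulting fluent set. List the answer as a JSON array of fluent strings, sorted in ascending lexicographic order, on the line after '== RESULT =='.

Regress:
  G ∩ del = {}  (empty — regression defined)
  G \ add = {in(p3,t1), truck_at(t1,gate)} \ {truck_at(t1,gate)} = {in(p3,t1)}
  ∪ pre   = {in(p3,t1)} ∪ {truck_at(t1,hub)}
          = {in(p3,t1), truck_at(t1,hub)}

== RESULT ==
["in(p3,t1)", "truck_at(t1,hub)"]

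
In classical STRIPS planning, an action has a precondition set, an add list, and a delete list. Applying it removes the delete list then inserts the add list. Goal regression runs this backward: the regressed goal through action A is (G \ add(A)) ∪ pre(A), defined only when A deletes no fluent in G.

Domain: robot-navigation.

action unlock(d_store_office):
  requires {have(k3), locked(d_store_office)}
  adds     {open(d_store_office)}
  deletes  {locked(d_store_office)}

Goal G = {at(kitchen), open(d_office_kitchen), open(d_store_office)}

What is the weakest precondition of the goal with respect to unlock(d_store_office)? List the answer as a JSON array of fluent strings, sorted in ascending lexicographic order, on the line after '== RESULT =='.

Compute (G \ add) ∪ pre:
  G ∩ del = {}  (empty — regression defined)
  G \ add = {at(kitchen), open(d_office_kitchen), open(d_store_office)} \ {open(d_store_office)} = {at(kitchen), open(d_office_kitchen)}
  ∪ pre   = {at(kitchen), open(d_office_kitchen)} ∪ {have(k3), locked(d_store_office)}
          = {at(kitchen), have(k3), locked(d_store_office), open(d_office_kitchen)}

== RESULT ==
["at(kitchen)", "have(k3)", "locked(d_store_office)", "open(d_office_kitchen)"]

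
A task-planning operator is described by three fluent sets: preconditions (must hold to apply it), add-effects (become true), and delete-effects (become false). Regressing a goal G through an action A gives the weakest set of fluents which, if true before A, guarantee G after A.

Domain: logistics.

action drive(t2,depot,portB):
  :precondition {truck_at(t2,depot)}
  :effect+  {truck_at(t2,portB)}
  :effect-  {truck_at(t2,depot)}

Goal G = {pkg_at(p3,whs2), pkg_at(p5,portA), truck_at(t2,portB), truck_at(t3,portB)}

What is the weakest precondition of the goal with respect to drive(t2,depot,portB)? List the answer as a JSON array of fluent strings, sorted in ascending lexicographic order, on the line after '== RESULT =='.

Regress:
  G ∩ del = {}  (empty — regression defined)
  G \ add = {pkg_at(p3,whs2), pkg_at(p5,portA), truck_at(t2,portB), truck_at(t3,portB)} \ {truck_at(t2,portB)} = {pkg_at(p3,whs2), pkg_at(p5,portA), truck_at(t3,portB)}
  ∪ pre   = {pkg_at(p3,whs2), pkg_at(p5,portA), truck_at(t3,portB)} ∪ {truck_at(t2,depot)}
          = {pkg_at(p3,whs2), pkg_at(p5,portA), truck_at(t2,depot), truck_at(t3,portB)}

== RESULT ==
["pkg_at(p3,whs2)", "pkg_at(p5,portA)", "truck_at(t2,depot)", "truck_at(t3,portB)"]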